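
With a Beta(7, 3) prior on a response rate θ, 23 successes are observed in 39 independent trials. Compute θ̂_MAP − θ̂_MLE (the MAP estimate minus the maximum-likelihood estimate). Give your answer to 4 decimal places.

MAP − MLE = 0.0273

Posterior is Beta(30, 19); MAP = (30−1)/(49−2) = 29/47 ≈ 0.61702.
MLE ignores the prior: θ̂_MLE = k/n = 23/39 ≈ 0.58974.
Difference = 29/47 − 23/39 = 50/1833 ≈ 0.0273.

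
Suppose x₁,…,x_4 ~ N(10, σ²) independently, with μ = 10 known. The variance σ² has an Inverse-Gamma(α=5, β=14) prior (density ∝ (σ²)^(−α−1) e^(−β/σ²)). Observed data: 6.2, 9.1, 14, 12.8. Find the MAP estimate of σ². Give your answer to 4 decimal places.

Sum of squared deviations about the known mean: SS = (6.2−10)² + (9.1−10)² + (14−10)² + (12.8−10)² = 39.09.
The Normal likelihood contributes (σ²)^(−n/2) exp(−SS/(2σ²)), so the posterior is Inverse-Gamma(α + n/2, β + SS/2) = Inverse-Gamma(7, 33.545).
The mode of Inverse-Gamma(a, b) is b/(a+1) = 33.545/8 ≈ 4.1931.

σ̂²_MAP = 4.1931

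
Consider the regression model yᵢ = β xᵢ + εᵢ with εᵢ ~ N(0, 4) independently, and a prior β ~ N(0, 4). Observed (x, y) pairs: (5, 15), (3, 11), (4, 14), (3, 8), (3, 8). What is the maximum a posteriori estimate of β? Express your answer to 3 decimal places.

log p(β | y) = −Σ(yᵢ − βxᵢ)²/(2·4) − β²/(2·4) + const.
Setting the derivative to zero: Σxᵢ(yᵢ − βxᵢ)/4 − β/4 = 0, so β = Σxᵢyᵢ / (Σxᵢ² + σ²/τ²).
Σxᵢyᵢ = 5·15 + 3·11 + 4·14 + 3·8 + 3·8 = 212; Σxᵢ² = 68; σ²/τ² = 1.
β̂_MAP = 212 / (68 + 1) = 212/69 ≈ 3.072.

β̂_MAP = 3.072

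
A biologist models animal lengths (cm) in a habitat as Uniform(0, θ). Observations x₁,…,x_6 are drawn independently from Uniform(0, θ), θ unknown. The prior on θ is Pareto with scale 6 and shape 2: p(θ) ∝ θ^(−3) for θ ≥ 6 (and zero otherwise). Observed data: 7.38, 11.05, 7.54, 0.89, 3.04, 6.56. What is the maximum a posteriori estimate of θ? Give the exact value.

The Uniform(0, θ) likelihood is θ^(−n) for θ ≥ max(xᵢ), zero otherwise. Here max(xᵢ) = 11.05.
Posterior ∝ θ^(−3) · θ^(−6) = θ^(−9) on θ ≥ max(6, 11.05) = 11.05.
This density is strictly decreasing in θ, so the posterior mode lies at the lower boundary of the support.

θ̂_MAP = 11.05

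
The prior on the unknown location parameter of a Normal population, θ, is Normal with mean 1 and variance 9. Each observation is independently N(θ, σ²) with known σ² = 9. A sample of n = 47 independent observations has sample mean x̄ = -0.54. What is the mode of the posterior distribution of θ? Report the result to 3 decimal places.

θ̂_MAP = -0.508

n = 47, x̄ = -0.54.
For a Normal prior and Normal likelihood with known variance, the posterior is Normal; its mode equals its mean, the precision-weighted average.
Prior precision 1/σ₀² = 1/9; data precision n/σ² = 47/9.
θ̂ = ((1/9)·1 + (47/9)·(-0.54)) / (1/9 + 47/9) = (-1219/450)/(16/3) = -1219/2400 ≈ -0.508.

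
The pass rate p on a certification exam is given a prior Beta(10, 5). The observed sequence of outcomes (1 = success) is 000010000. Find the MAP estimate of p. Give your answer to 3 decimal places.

Prior: Beta(10, 5).
Data: 1 success in 9 trials (from the sequence). The binomial likelihood contributes p(1−p)^8, so the posterior is Beta(10+1, 5+8) = Beta(11, 13).
For Beta(a, b) with a, b > 1 the mode is (a−1)/(a+b−2) = 10/22 ≈ 0.455.

p̂_MAP = 0.455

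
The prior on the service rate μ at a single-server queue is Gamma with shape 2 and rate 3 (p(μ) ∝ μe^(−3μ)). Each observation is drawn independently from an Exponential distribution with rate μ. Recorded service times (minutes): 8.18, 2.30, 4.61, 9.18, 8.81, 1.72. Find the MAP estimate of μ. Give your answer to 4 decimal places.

The Exponential(rate=μ) likelihood is ∝ μ^n e^(−μΣtᵢ). Here n = 6 and Σtᵢ = 8.18 + 2.30 + 4.61 + 9.18 + 8.81 + 1.72 = 34.80.
Posterior ∝ μe^(−3μ) · μ^6e^(−34.80μ) = μ^7e^(−37.80μ), i.e. Gamma(8, 37.80).
Mode = (a−1)/b = 7/37.80 ≈ 0.1852.

μ̂_MAP = 0.1852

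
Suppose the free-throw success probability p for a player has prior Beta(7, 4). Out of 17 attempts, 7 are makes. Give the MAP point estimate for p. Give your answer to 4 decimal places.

p̂_MAP = 0.5000

Prior: Beta(7, 4).
Data: 7 successes in 17 trials. The binomial likelihood contributes p^7(1−p)^10, so the posterior is Beta(7+7, 4+10) = Beta(14, 14).
For Beta(a, b) with a, b > 1 the mode is (a−1)/(a+b−2) = 13/26 ≈ 0.5000.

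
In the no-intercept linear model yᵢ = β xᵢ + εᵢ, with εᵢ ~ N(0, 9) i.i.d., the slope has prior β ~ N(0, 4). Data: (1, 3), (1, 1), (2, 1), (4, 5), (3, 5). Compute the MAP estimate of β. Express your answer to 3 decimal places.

β̂_MAP = 1.233

log p(β | y) = −Σ(yᵢ − βxᵢ)²/(2·9) − β²/(2·4) + const.
Setting the derivative to zero: Σxᵢ(yᵢ − βxᵢ)/9 − β/4 = 0, so β = Σxᵢyᵢ / (Σxᵢ² + σ²/τ²).
Σxᵢyᵢ = 1·3 + 1·1 + 2·1 + 4·5 + 3·5 = 41; Σxᵢ² = 31; σ²/τ² = 2.25.
β̂_MAP = 41 / (31 + 2.25) = 41/33.25 ≈ 1.233.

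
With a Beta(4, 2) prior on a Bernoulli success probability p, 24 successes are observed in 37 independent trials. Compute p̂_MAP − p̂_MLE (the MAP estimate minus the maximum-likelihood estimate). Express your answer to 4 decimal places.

MAP − MLE = 0.0099

Posterior is Beta(28, 15); MAP = (28−1)/(43−2) = 27/41 ≈ 0.65854.
MLE ignores the prior: p̂_MLE = k/n = 24/37 ≈ 0.64865.
Difference = 27/41 − 24/37 = 15/1517 ≈ 0.0099.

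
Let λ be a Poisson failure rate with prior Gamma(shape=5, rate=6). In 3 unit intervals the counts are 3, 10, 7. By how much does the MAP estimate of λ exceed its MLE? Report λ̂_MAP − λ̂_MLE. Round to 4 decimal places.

Σxᵢ = 20. Posterior is Gamma(25, 9); MAP = (25−1)/9 = 24/9 ≈ 2.66667.
MLE = x̄ = 20/3 ≈ 6.66667.
Difference = 24/9 − 20/3 = -4 ≈ -4.0000.

MAP − MLE = -4.0000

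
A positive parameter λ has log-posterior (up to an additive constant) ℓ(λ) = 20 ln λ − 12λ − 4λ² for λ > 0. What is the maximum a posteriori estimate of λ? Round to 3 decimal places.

ℓ'(λ) = 20/λ − 12 − 8λ. Setting this to zero and multiplying by λ: 8λ² + 12λ − 20 = 0.
λ = (−12 + √(12² + 4·8·20)) / (2·8) = (−12 + √784) / 16 = (−12 + 28)/16 = 1.
ℓ''(λ) = −20/λ² − 8 < 0, confirming a maximum.

λ̂_MAP = 1.000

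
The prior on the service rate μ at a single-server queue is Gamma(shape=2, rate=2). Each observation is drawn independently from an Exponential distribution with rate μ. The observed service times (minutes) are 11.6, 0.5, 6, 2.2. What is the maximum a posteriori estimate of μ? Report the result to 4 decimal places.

μ̂_MAP = 0.2242

The Exponential(rate=μ) likelihood is ∝ μ^n e^(−μΣtᵢ). Here n = 4 and Σtᵢ = 11.6 + 0.5 + 6 + 2.2 = 20.3.
Posterior ∝ μe^(−2μ) · μ^4e^(−20.3μ) = μ^5e^(−22.3μ), i.e. Gamma(6, 22.3).
Mode = (a−1)/b = 5/22.3 ≈ 0.2242.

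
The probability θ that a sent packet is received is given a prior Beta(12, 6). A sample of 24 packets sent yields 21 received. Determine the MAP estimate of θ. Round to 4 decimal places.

Prior: Beta(12, 6).
Data: 21 successes in 24 trials. The binomial likelihood contributes θ^21(1−θ)^3, so the posterior is Beta(12+21, 6+3) = Beta(33, 9).
For Beta(a, b) with a, b > 1 the mode is (a−1)/(a+b−2) = 32/40 ≈ 0.8000.

θ̂_MAP = 0.8000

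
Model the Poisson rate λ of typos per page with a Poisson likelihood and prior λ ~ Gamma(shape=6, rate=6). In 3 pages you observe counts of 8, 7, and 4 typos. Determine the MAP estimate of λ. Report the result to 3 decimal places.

λ̂_MAP = 2.667

Σxᵢ = 8+7+4 = 19, with n = 3.
Posterior ∝ λ^5e^(−6λ) · λ^19e^(−3λ) = λ^24e^(−9λ), i.e. Gamma(shape=25, rate=9).
The mode of a Gamma(a, b) with a ≥ 1 (shape–rate) is (a−1)/b = 24/9 ≈ 2.667.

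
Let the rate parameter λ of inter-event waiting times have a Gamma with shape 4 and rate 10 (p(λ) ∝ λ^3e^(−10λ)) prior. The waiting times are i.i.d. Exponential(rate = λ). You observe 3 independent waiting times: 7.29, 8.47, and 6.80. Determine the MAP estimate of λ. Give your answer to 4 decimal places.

The Exponential(rate=λ) likelihood is ∝ λ^n e^(−λΣtᵢ). Here n = 3 and Σtᵢ = 7.29 + 8.47 + 6.80 = 22.56.
Posterior ∝ λ^3e^(−10λ) · λ^3e^(−22.56λ) = λ^6e^(−32.56λ), i.e. Gamma(7, 32.56).
Mode = (a−1)/b = 6/32.56 ≈ 0.1843.

λ̂_MAP = 0.1843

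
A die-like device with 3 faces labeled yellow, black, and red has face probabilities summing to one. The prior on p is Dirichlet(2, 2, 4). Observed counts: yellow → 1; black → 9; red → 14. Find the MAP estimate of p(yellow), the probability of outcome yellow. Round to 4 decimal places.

MAP estimate of p(yellow) = 0.0690

The posterior is Dirichlet(αᵢ + nᵢ) = Dirichlet(3, 11, 18).
For a Dirichlet(a₁,…,a_K) with all aᵢ > 1, the mode has j-th component (aⱼ − 1)/(Σaᵢ − K).
Here Σaᵢ = 32 and K = 3, so p(yellow) = (3 − 1)/(32 − 3) = 2/29 ≈ 0.0690.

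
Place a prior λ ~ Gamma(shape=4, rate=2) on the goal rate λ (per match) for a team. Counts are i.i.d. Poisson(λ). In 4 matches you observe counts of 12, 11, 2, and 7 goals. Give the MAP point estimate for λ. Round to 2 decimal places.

Σxᵢ = 12+11+2+7 = 32, with n = 4.
Posterior ∝ λ^3e^(−2λ) · λ^32e^(−4λ) = λ^35e^(−6λ), i.e. Gamma(shape=36, rate=6).
The mode of a Gamma(a, b) with a ≥ 1 (shape–rate) is (a−1)/b = 35/6 ≈ 5.83.

λ̂_MAP = 5.83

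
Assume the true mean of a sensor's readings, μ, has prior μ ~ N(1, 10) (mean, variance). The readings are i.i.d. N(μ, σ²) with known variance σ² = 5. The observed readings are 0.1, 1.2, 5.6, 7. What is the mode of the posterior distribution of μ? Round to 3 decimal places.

μ̂_MAP = 3.200

n = 4; x̄ = (0.1 + 1.2 + 5.6 + 7)/4 = 13.9/4 = 3.475.
For a Normal prior and Normal likelihood with known variance, the posterior is Normal; its mode equals its mean, the precision-weighted average.
Prior precision 1/σ₀² = 1/10 = 0.1; data precision n/σ² = 4/5 = 0.8.
μ̂ = (0.1·1 + 0.8·3.475) / (0.1 + 0.8) = 2.88/0.9 = 3.200.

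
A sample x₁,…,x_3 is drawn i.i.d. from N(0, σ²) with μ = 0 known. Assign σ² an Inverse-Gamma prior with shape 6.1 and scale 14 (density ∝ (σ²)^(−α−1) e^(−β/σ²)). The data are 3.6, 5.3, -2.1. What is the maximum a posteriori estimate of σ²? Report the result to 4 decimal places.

σ̂²_MAP = 4.2709

Sum of squared deviations about the known mean: SS = (3.6−0)² + (5.3−0)² + (-2.1−0)² = 45.46.
The Normal likelihood contributes (σ²)^(−n/2) exp(−SS/(2σ²)), so the posterior is Inverse-Gamma(α + n/2, β + SS/2) = Inverse-Gamma(7.6, 36.73).
The mode of Inverse-Gamma(a, b) is b/(a+1) = 36.73/8.6 ≈ 4.2709.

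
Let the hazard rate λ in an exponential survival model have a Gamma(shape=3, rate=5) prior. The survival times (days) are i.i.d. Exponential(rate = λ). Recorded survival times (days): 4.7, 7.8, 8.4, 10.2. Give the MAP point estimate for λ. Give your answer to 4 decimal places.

λ̂_MAP = 0.1662

The Exponential(rate=λ) likelihood is ∝ λ^n e^(−λΣtᵢ). Here n = 4 and Σtᵢ = 4.7 + 7.8 + 8.4 + 10.2 = 31.1.
Posterior ∝ λ^2e^(−5λ) · λ^4e^(−31.1λ) = λ^6e^(−36.1λ), i.e. Gamma(7, 36.1).
Mode = (a−1)/b = 6/36.1 ≈ 0.1662.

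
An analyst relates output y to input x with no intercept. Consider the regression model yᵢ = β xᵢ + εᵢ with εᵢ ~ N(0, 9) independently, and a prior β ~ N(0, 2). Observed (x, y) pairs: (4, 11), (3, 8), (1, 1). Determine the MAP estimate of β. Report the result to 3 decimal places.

log p(β | y) = −Σ(yᵢ − βxᵢ)²/(2·9) − β²/(2·2) + const.
Setting the derivative to zero: Σxᵢ(yᵢ − βxᵢ)/9 − β/2 = 0, so β = Σxᵢyᵢ / (Σxᵢ² + σ²/τ²).
Σxᵢyᵢ = 4·11 + 3·8 + 1·1 = 69; Σxᵢ² = 26; σ²/τ² = 4.5.
β̂_MAP = 69 / (26 + 4.5) = 69/30.5 ≈ 2.262.

β̂_MAP = 2.262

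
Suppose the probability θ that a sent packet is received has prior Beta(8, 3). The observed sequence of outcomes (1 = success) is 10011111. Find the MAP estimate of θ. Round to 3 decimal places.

Prior: Beta(8, 3).
Data: 6 successes in 8 trials (from the sequence). The binomial likelihood contributes θ^6(1−θ)^2, so the posterior is Beta(8+6, 3+2) = Beta(14, 5).
For Beta(a, b) with a, b > 1 the mode is (a−1)/(a+b−2) = 13/17 ≈ 0.765.

θ̂_MAP = 0.765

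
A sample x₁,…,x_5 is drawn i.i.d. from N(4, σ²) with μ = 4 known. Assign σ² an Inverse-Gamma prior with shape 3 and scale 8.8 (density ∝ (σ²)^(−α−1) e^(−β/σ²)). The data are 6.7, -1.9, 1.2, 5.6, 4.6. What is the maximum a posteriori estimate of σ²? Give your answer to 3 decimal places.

Sum of squared deviations about the known mean: SS = (6.7−4)² + (-1.9−4)² + (1.2−4)² + (5.6−4)² + (4.6−4)² = 52.86.
The Normal likelihood contributes (σ²)^(−n/2) exp(−SS/(2σ²)), so the posterior is Inverse-Gamma(α + n/2, β + SS/2) = Inverse-Gamma(5.5, 35.23).
The mode of Inverse-Gamma(a, b) is b/(a+1) = 35.23/6.5 ≈ 5.420.

σ̂²_MAP = 5.420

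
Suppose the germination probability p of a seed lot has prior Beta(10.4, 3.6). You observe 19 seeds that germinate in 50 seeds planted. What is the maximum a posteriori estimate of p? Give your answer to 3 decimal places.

Prior: Beta(10.4, 3.6).
Data: 19 successes in 50 trials. The binomial likelihood contributes p^19(1−p)^31, so the posterior is Beta(10.4+19, 3.6+31) = Beta(29.4, 34.6).
For Beta(a, b) with a, b > 1 the mode is (a−1)/(a+b−2) = 28.4/62 ≈ 0.458.

p̂_MAP = 0.458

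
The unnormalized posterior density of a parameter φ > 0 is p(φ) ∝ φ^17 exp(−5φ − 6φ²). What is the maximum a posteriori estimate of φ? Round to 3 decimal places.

φ̂_MAP = 1.000

ℓ'(φ) = 17/φ − 5 − 12φ. Setting this to zero and multiplying by φ: 12φ² + 5φ − 17 = 0.
φ = (−5 + √(5² + 4·12·17)) / (2·12) = (−5 + √841) / 24 = (−5 + 29)/24 = 1.
ℓ''(φ) = −17/φ² − 12 < 0, confirming a maximum.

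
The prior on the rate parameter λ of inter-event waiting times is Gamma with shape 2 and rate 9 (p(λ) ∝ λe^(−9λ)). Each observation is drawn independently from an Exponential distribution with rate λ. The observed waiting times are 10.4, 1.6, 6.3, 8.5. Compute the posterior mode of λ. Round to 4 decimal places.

λ̂_MAP = 0.1397

The Exponential(rate=λ) likelihood is ∝ λ^n e^(−λΣtᵢ). Here n = 4 and Σtᵢ = 10.4 + 1.6 + 6.3 + 8.5 = 26.8.
Posterior ∝ λe^(−9λ) · λ^4e^(−26.8λ) = λ^5e^(−35.8λ), i.e. Gamma(6, 35.8).
Mode = (a−1)/b = 5/35.8 ≈ 0.1397.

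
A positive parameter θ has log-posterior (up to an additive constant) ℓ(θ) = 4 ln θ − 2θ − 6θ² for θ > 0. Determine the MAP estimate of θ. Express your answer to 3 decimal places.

θ̂_MAP = 0.500

ℓ'(θ) = 4/θ − 2 − 12θ. Setting this to zero and multiplying by θ: 12θ² + 2θ − 4 = 0.
θ = (−2 + √(2² + 4·12·4)) / (2·12) = (−2 + √196) / 24 = (−2 + 14)/24 = 1/2.
ℓ''(θ) = −4/θ² − 12 < 0, confirming a maximum.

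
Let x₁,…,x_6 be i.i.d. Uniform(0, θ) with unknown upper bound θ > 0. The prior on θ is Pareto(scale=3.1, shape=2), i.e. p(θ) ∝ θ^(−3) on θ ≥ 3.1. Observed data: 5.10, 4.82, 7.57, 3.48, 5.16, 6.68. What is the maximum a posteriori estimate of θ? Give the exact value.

The Uniform(0, θ) likelihood is θ^(−n) for θ ≥ max(xᵢ), zero otherwise. Here max(xᵢ) = 7.57.
Posterior ∝ θ^(−3) · θ^(−6) = θ^(−9) on θ ≥ max(3.1, 7.57) = 7.57.
This density is strictly decreasing in θ, so the posterior mode lies at the lower boundary of the support.

θ̂_MAP = 7.57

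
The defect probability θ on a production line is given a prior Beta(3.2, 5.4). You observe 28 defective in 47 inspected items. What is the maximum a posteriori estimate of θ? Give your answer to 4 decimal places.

Prior: Beta(3.2, 5.4).
Data: 28 successes in 47 trials. The binomial likelihood contributes θ^28(1−θ)^19, so the posterior is Beta(3.2+28, 5.4+19) = Beta(31.2, 24.4).
For Beta(a, b) with a, b > 1 the mode is (a−1)/(a+b−2) = 30.2/53.6 ≈ 0.5634.

θ̂_MAP = 0.5634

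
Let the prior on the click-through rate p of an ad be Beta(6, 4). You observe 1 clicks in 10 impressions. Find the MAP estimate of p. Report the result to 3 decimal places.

p̂_MAP = 0.333

Prior: Beta(6, 4).
Data: 1 success in 10 trials. The binomial likelihood contributes p(1−p)^9, so the posterior is Beta(6+1, 4+9) = Beta(7, 13).
For Beta(a, b) with a, b > 1 the mode is (a−1)/(a+b−2) = 6/18 ≈ 0.333.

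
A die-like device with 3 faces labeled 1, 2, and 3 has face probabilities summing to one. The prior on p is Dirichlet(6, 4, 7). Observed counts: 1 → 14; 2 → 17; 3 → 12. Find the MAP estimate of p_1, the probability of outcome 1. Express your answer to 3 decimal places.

The posterior is Dirichlet(αᵢ + nᵢ) = Dirichlet(20, 21, 19).
For a Dirichlet(a₁,…,a_K) with all aᵢ > 1, the mode has j-th component (aⱼ − 1)/(Σaᵢ − K).
Here Σaᵢ = 60 and K = 3, so p_1 = (20 − 1)/(60 − 3) = 19/57 ≈ 0.333.

MAP estimate: 0.333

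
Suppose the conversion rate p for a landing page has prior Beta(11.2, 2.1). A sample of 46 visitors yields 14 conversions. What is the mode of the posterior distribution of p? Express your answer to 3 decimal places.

Prior: Beta(11.2, 2.1).
Data: 14 successes in 46 trials. The binomial likelihood contributes p^14(1−p)^32, so the posterior is Beta(11.2+14, 2.1+32) = Beta(25.2, 34.1).
For Beta(a, b) with a, b > 1 the mode is (a−1)/(a+b−2) = 24.2/57.3 ≈ 0.422.

p̂_MAP = 0.422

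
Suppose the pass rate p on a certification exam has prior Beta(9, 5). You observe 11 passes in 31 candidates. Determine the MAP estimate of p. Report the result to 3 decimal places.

p̂_MAP = 0.442

Prior: Beta(9, 5).
Data: 11 successes in 31 trials. The binomial likelihood contributes p^11(1−p)^20, so the posterior is Beta(9+11, 5+20) = Beta(20, 25).
For Beta(a, b) with a, b > 1 the mode is (a−1)/(a+b−2) = 19/43 ≈ 0.442.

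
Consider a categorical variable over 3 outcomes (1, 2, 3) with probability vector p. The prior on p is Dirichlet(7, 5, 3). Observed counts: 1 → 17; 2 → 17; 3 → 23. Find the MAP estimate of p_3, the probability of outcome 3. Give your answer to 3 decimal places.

The posterior is Dirichlet(αᵢ + nᵢ) = Dirichlet(24, 22, 26).
For a Dirichlet(a₁,…,a_K) with all aᵢ > 1, the mode has j-th component (aⱼ − 1)/(Σaᵢ − K).
Here Σaᵢ = 72 and K = 3, so p_3 = (26 − 1)/(72 − 3) = 25/69 ≈ 0.362.

MAP estimate: 0.362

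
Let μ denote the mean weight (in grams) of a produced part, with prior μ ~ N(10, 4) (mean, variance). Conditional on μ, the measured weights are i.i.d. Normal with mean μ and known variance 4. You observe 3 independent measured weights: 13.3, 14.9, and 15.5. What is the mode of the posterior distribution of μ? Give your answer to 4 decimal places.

n = 3; x̄ = (13.3 + 14.9 + 15.5)/3 = 43.7/3 = 437/30 ≈ 14.5667.
For a Normal prior and Normal likelihood with known variance, the posterior is Normal; its mode equals its mean, the precision-weighted average.
Prior precision 1/σ₀² = 1/4 = 0.25; data precision n/σ² = 3/4 = 0.75.
μ̂ = (0.25·10 + 0.75·(437/30)) / (0.25 + 0.75) = 13.425/1 = 13.4250.

μ̂_MAP = 13.4250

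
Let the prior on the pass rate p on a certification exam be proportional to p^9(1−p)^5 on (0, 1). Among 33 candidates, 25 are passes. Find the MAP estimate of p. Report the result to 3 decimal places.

p̂_MAP = 0.723

The prior density ∝ p^9(1−p)^5 is the kernel of Beta(10, 6).
Data: 25 successes in 33 trials. The binomial likelihood contributes p^25(1−p)^8, so the posterior is Beta(10+25, 6+8) = Beta(35, 14).
For Beta(a, b) with a, b > 1 the mode is (a−1)/(a+b−2) = 34/47 ≈ 0.723.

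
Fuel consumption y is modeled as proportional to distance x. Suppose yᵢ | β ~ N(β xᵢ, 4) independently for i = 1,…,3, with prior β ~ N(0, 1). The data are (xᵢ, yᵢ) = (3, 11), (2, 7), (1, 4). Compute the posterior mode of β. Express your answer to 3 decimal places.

β̂_MAP = 2.833

log p(β | y) = −Σ(yᵢ − βxᵢ)²/(2·4) − β²/(2·1) + const.
Setting the derivative to zero: Σxᵢ(yᵢ − βxᵢ)/4 − β/1 = 0, so β = Σxᵢyᵢ / (Σxᵢ² + σ²/τ²).
Σxᵢyᵢ = 3·11 + 2·7 + 1·4 = 51; Σxᵢ² = 14; σ²/τ² = 4.
β̂_MAP = 51 / (14 + 4) = 51/18 ≈ 2.833.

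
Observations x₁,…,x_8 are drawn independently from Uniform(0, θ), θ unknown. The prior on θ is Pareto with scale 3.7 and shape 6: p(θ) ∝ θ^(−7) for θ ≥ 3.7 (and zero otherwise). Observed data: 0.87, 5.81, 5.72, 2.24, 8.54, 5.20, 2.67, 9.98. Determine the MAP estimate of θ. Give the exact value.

θ̂_MAP = 9.98

The Uniform(0, θ) likelihood is θ^(−n) for θ ≥ max(xᵢ), zero otherwise. Here max(xᵢ) = 9.98.
Posterior ∝ θ^(−7) · θ^(−8) = θ^(−15) on θ ≥ max(3.7, 9.98) = 9.98.
This density is strictly decreasing in θ, so the posterior mode lies at the lower boundary of the support.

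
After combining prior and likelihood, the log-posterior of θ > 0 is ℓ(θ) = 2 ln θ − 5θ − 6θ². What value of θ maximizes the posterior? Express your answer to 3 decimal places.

θ̂_MAP = 0.250

ℓ'(θ) = 2/θ − 5 − 12θ. Setting this to zero and multiplying by θ: 12θ² + 5θ − 2 = 0.
θ = (−5 + √(5² + 4·12·2)) / (2·12) = (−5 + √121) / 24 = (−5 + 11)/24 = 1/4.
ℓ''(θ) = −2/θ² − 12 < 0, confirming a maximum.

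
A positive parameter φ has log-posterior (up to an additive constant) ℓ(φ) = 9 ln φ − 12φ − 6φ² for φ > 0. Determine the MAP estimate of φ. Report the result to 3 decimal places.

φ̂_MAP = 0.500

ℓ'(φ) = 9/φ − 12 − 12φ. Setting this to zero and multiplying by φ: 12φ² + 12φ − 9 = 0.
φ = (−12 + √(12² + 4·12·9)) / (2·12) = (−12 + √576) / 24 = (−12 + 24)/24 = 1/2.
ℓ''(φ) = −9/φ² − 12 < 0, confirming a maximum.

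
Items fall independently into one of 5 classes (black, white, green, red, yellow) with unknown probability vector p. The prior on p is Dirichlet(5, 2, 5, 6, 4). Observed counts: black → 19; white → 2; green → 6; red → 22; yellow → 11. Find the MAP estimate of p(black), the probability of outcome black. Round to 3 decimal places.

The posterior is Dirichlet(αᵢ + nᵢ) = Dirichlet(24, 4, 11, 28, 15).
For a Dirichlet(a₁,…,a_K) with all aᵢ > 1, the mode has j-th component (aⱼ − 1)/(Σaᵢ − K).
Here Σaᵢ = 82 and K = 5, so p(black) = (24 − 1)/(82 − 5) = 23/77 ≈ 0.299.

MAP estimate of p(black) = 0.299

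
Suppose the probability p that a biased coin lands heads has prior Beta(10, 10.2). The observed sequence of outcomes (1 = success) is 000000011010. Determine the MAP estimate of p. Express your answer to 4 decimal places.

p̂_MAP = 0.3974

Prior: Beta(10, 10.2).
Data: 3 successes in 12 trials (from the sequence). The binomial likelihood contributes p^3(1−p)^9, so the posterior is Beta(10+3, 10.2+9) = Beta(13, 19.2).
For Beta(a, b) with a, b > 1 the mode is (a−1)/(a+b−2) = 12/30.2 ≈ 0.3974.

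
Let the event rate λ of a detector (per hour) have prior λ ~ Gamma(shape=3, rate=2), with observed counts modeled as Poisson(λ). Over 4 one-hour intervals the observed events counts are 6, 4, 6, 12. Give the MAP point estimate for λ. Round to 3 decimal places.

Σxᵢ = 6+4+6+12 = 28, with n = 4.
Posterior ∝ λ^2e^(−2λ) · λ^28e^(−4λ) = λ^30e^(−6λ), i.e. Gamma(shape=31, rate=6).
The mode of a Gamma(a, b) with a ≥ 1 (shape–rate) is (a−1)/b = 30/6 ≈ 5.000.

λ̂_MAP = 5.000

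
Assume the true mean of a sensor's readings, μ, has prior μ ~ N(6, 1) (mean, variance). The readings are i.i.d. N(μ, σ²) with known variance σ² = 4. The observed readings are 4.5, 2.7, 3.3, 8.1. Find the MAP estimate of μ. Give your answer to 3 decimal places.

n = 4; x̄ = (4.5 + 2.7 + 3.3 + 8.1)/4 = 18.6/4 = 4.65.
For a Normal prior and Normal likelihood with known variance, the posterior is Normal; its mode equals its mean, the precision-weighted average.
Prior precision 1/σ₀² = 1/1 = 1; data precision n/σ² = 4/4 = 1.
μ̂ = (1·6 + 1·4.65) / (1 + 1) = 10.65/2 = 5.325.

μ̂_MAP = 5.325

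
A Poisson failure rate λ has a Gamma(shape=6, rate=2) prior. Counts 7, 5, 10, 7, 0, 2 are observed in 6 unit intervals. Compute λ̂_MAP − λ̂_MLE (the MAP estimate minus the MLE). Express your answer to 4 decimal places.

Σxᵢ = 31. Posterior is Gamma(37, 8); MAP = (37−1)/8 = 36/8 ≈ 4.50000.
MLE = x̄ = 31/6 ≈ 5.16667.
Difference = 36/8 − 31/6 = -2/3 ≈ -0.6667.

MAP − MLE = -0.6667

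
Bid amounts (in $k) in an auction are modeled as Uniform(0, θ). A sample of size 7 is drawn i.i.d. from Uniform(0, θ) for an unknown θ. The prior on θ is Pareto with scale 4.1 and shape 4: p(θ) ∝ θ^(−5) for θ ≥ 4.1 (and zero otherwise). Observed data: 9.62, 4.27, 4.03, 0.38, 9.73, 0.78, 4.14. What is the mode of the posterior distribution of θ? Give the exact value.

The Uniform(0, θ) likelihood is θ^(−n) for θ ≥ max(xᵢ), zero otherwise. Here max(xᵢ) = 9.73.
Posterior ∝ θ^(−5) · θ^(−7) = θ^(−12) on θ ≥ max(4.1, 9.73) = 9.73.
This density is strictly decreasing in θ, so the posterior mode lies at the lower boundary of the support.

θ̂_MAP = 9.73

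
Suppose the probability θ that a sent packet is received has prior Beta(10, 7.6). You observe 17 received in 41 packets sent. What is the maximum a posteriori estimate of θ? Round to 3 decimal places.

θ̂_MAP = 0.459

Prior: Beta(10, 7.6).
Data: 17 successes in 41 trials. The binomial likelihood contributes θ^17(1−θ)^24, so the posterior is Beta(10+17, 7.6+24) = Beta(27, 31.6).
For Beta(a, b) with a, b > 1 the mode is (a−1)/(a+b−2) = 26/56.6 ≈ 0.459.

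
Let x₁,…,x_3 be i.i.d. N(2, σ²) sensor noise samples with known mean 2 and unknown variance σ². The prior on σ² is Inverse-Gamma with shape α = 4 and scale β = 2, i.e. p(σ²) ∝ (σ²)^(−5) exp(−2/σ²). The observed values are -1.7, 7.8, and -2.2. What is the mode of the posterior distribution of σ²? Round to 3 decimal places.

σ̂²_MAP = 5.305

Sum of squared deviations about the known mean: SS = (-1.7−2)² + (7.8−2)² + (-2.2−2)² = 64.97.
The Normal likelihood contributes (σ²)^(−n/2) exp(−SS/(2σ²)), so the posterior is Inverse-Gamma(α + n/2, β + SS/2) = Inverse-Gamma(5.5, 34.485).
The mode of Inverse-Gamma(a, b) is b/(a+1) = 34.485/6.5 ≈ 5.305.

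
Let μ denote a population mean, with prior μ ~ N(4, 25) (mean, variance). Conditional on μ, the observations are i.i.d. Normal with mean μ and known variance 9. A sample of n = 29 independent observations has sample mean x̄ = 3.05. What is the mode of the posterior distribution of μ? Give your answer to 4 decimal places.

n = 29, x̄ = 3.05.
For a Normal prior and Normal likelihood with known variance, the posterior is Normal; its mode equals its mean, the precision-weighted average.
Prior precision 1/σ₀² = 1/25 = 0.04; data precision n/σ² = 29/9.
μ̂ = (0.04·4 + (29/9)·3.05) / (0.04 + 29/9) = (8989/900)/(734/225) = 8989/2936 ≈ 3.0616.

μ̂_MAP = 3.0616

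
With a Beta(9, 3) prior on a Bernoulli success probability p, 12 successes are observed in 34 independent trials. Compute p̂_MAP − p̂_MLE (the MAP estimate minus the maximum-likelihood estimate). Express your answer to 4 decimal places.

MAP − MLE = 0.1016

Posterior is Beta(21, 25); MAP = (21−1)/(46−2) = 20/44 ≈ 0.45455.
MLE ignores the prior: p̂_MLE = k/n = 12/34 ≈ 0.35294.
Difference = 20/44 − 12/34 = 19/187 ≈ 0.1016.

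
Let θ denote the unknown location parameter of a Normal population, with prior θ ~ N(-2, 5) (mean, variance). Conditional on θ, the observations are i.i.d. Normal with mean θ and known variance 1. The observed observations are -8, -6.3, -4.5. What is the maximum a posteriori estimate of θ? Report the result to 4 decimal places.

n = 3; x̄ = ((-8) + (-6.3) + (-4.5))/3 = -18.8/3 = -94/15 ≈ -6.2667.
For a Normal prior and Normal likelihood with known variance, the posterior is Normal; its mode equals its mean, the precision-weighted average.
Prior precision 1/σ₀² = 1/5 = 0.2; data precision n/σ² = 3/1 = 3.
θ̂ = (0.2·(-2) + 3·(-94/15)) / (0.2 + 3) = (-19.2)/3.2 = -6.0000.

θ̂_MAP = -6.0000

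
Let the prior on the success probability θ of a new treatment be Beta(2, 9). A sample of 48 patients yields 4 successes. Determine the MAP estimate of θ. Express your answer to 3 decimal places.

Prior: Beta(2, 9).
Data: 4 successes in 48 trials. The binomial likelihood contributes θ^4(1−θ)^44, so the posterior is Beta(2+4, 9+44) = Beta(6, 53).
For Beta(a, b) with a, b > 1 the mode is (a−1)/(a+b−2) = 5/57 ≈ 0.088.

θ̂_MAP = 0.088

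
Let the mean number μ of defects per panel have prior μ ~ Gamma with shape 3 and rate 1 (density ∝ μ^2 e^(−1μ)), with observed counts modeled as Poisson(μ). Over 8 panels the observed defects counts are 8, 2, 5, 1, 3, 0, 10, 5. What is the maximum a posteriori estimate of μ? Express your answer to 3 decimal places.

Σxᵢ = 8+2+5+1+3+0+10+5 = 34, with n = 8.
Posterior ∝ μ^2e^(−1μ) · μ^34e^(−8μ) = μ^36e^(−9μ), i.e. Gamma(shape=37, rate=9).
The mode of a Gamma(a, b) with a ≥ 1 (shape–rate) is (a−1)/b = 36/9 ≈ 4.000.

μ̂_MAP = 4.000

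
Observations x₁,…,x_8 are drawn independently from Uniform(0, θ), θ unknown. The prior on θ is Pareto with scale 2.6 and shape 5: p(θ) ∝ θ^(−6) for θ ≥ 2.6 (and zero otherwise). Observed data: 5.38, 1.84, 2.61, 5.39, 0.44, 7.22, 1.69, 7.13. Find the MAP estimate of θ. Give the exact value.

θ̂_MAP = 7.22

The Uniform(0, θ) likelihood is θ^(−n) for θ ≥ max(xᵢ), zero otherwise. Here max(xᵢ) = 7.22.
Posterior ∝ θ^(−6) · θ^(−8) = θ^(−14) on θ ≥ max(2.6, 7.22) = 7.22.
This density is strictly decreasing in θ, so the posterior mode lies at the lower boundary of the support.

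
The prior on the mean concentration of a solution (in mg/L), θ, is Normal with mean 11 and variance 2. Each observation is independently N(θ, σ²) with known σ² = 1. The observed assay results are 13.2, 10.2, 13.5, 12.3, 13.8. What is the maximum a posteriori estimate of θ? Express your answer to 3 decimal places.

θ̂_MAP = 12.455

n = 5; x̄ = (13.2 + 10.2 + 13.5 + 12.3 + 13.8)/5 = 63/5 = 12.6.
For a Normal prior and Normal likelihood with known variance, the posterior is Normal; its mode equals its mean, the precision-weighted average.
Prior precision 1/σ₀² = 1/2 = 0.5; data precision n/σ² = 5/1 = 5.
θ̂ = (0.5·11 + 5·12.6) / (0.5 + 5) = 68.5/5.5 = 137/11 ≈ 12.455.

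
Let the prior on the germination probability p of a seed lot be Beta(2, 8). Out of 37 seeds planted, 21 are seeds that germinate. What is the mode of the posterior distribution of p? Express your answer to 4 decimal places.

p̂_MAP = 0.4889

Prior: Beta(2, 8).
Data: 21 successes in 37 trials. The binomial likelihood contributes p^21(1−p)^16, so the posterior is Beta(2+21, 8+16) = Beta(23, 24).
For Beta(a, b) with a, b > 1 the mode is (a−1)/(a+b−2) = 22/45 ≈ 0.4889.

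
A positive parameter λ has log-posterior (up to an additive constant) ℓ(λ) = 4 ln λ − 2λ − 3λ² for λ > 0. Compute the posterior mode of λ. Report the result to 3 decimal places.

λ̂_MAP = 0.667

ℓ'(λ) = 4/λ − 2 − 6λ. Setting this to zero and multiplying by λ: 6λ² + 2λ − 4 = 0.
λ = (−2 + √(2² + 4·6·4)) / (2·6) = (−2 + √100) / 12 = (−2 + 10)/12 = 2/3.
ℓ''(λ) = −4/λ² − 6 < 0, confirming a maximum.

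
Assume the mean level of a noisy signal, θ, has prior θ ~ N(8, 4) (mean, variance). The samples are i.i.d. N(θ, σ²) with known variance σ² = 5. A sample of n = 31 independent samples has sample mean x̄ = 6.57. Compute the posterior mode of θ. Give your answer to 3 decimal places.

n = 31, x̄ = 6.57.
For a Normal prior and Normal likelihood with known variance, the posterior is Normal; its mode equals its mean, the precision-weighted average.
Prior precision 1/σ₀² = 1/4 = 0.25; data precision n/σ² = 31/5 = 6.2.
θ̂ = (0.25·8 + 6.2·6.57) / (0.25 + 6.2) = 42.734/6.45 = 21367/3225 ≈ 6.625.

θ̂_MAP = 6.625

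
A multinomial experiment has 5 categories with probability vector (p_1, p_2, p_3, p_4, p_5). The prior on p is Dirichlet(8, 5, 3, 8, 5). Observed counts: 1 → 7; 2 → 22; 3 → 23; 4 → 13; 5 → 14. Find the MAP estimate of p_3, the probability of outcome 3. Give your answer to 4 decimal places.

MAP estimate: 0.2427

The posterior is Dirichlet(αᵢ + nᵢ) = Dirichlet(15, 27, 26, 21, 19).
For a Dirichlet(a₁,…,a_K) with all aᵢ > 1, the mode has j-th component (aⱼ − 1)/(Σaᵢ − K).
Here Σaᵢ = 108 and K = 5, so p_3 = (26 − 1)/(108 − 5) = 25/103 ≈ 0.2427.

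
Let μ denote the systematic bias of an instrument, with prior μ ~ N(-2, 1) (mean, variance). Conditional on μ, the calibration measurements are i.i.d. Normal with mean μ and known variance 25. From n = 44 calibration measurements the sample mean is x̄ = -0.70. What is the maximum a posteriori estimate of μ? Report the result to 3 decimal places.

n = 44, x̄ = -0.70.
For a Normal prior and Normal likelihood with known variance, the posterior is Normal; its mode equals its mean, the precision-weighted average.
Prior precision 1/σ₀² = 1/1 = 1; data precision n/σ² = 44/25 = 1.76.
μ̂ = (1·(-2) + 1.76·(-0.7)) / (1 + 1.76) = (-3.232)/2.76 = -404/345 ≈ -1.171.

μ̂_MAP = -1.171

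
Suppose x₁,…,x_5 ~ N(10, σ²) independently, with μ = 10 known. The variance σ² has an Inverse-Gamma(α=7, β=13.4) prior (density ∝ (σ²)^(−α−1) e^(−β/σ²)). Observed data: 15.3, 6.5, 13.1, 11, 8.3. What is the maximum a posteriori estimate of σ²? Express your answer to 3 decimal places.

Sum of squared deviations about the known mean: SS = (15.3−10)² + (6.5−10)² + (13.1−10)² + (11−10)² + (8.3−10)² = 53.84.
The Normal likelihood contributes (σ²)^(−n/2) exp(−SS/(2σ²)), so the posterior is Inverse-Gamma(α + n/2, β + SS/2) = Inverse-Gamma(9.5, 40.32).
The mode of Inverse-Gamma(a, b) is b/(a+1) = 40.32/10.5 ≈ 3.840.

σ̂²_MAP = 3.840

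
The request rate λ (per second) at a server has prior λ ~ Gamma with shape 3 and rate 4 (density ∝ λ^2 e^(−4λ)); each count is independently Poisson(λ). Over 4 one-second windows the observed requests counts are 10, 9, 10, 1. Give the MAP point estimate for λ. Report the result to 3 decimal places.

Σxᵢ = 10+9+10+1 = 30, with n = 4.
Posterior ∝ λ^2e^(−4λ) · λ^30e^(−4λ) = λ^32e^(−8λ), i.e. Gamma(shape=33, rate=8).
The mode of a Gamma(a, b) with a ≥ 1 (shape–rate) is (a−1)/b = 32/8 ≈ 4.000.

λ̂_MAP = 4.000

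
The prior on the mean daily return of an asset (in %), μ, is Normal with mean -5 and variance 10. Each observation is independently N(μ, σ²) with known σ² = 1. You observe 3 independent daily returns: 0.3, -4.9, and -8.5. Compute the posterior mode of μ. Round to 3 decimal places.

n = 3; x̄ = (0.3 + (-4.9) + (-8.5))/3 = -13.1/3 = -131/30 ≈ -4.3667.
For a Normal prior and Normal likelihood with known variance, the posterior is Normal; its mode equals its mean, the precision-weighted average.
Prior precision 1/σ₀² = 1/10 = 0.1; data precision n/σ² = 3/1 = 3.
μ̂ = (0.1·(-5) + 3·(-131/30)) / (0.1 + 3) = (-13.6)/3.1 = -136/31 ≈ -4.387.

μ̂_MAP = -4.387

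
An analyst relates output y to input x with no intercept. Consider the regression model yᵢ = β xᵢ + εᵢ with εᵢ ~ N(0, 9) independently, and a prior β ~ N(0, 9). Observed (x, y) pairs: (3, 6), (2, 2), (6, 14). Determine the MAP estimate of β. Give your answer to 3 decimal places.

β̂_MAP = 2.120

log p(β | y) = −Σ(yᵢ − βxᵢ)²/(2·9) − β²/(2·9) + const.
Setting the derivative to zero: Σxᵢ(yᵢ − βxᵢ)/9 − β/9 = 0, so β = Σxᵢyᵢ / (Σxᵢ² + σ²/τ²).
Σxᵢyᵢ = 3·6 + 2·2 + 6·14 = 106; Σxᵢ² = 49; σ²/τ² = 1.
β̂_MAP = 106 / (49 + 1) = 106/50 ≈ 2.120.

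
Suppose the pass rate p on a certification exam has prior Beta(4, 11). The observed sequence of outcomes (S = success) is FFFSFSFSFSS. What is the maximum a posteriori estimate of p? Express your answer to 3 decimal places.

p̂_MAP = 0.333

Prior: Beta(4, 11).
Data: 5 successes in 11 trials (from the sequence). The binomial likelihood contributes p^5(1−p)^6, so the posterior is Beta(4+5, 11+6) = Beta(9, 17).
For Beta(a, b) with a, b > 1 the mode is (a−1)/(a+b−2) = 8/24 ≈ 0.333.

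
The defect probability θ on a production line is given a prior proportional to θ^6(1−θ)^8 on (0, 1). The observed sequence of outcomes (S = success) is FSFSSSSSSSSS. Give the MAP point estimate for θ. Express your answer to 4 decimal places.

θ̂_MAP = 0.6154

The prior density ∝ θ^6(1−θ)^8 is the kernel of Beta(7, 9).
Data: 10 successes in 12 trials (from the sequence). The binomial likelihood contributes θ^10(1−θ)^2, so the posterior is Beta(7+10, 9+2) = Beta(17, 11).
For Beta(a, b) with a, b > 1 the mode is (a−1)/(a+b−2) = 16/26 ≈ 0.6154.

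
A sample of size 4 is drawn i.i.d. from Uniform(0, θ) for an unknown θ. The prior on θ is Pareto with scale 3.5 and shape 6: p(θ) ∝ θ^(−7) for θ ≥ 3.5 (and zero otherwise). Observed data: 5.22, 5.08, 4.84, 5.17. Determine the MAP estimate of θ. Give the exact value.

θ̂_MAP = 5.22

The Uniform(0, θ) likelihood is θ^(−n) for θ ≥ max(xᵢ), zero otherwise. Here max(xᵢ) = 5.22.
Posterior ∝ θ^(−7) · θ^(−4) = θ^(−11) on θ ≥ max(3.5, 5.22) = 5.22.
This density is strictly decreasing in θ, so the posterior mode lies at the lower boundary of the support.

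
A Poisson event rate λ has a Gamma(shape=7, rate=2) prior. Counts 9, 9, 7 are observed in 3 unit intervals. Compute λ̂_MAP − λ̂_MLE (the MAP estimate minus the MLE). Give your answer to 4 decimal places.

Σxᵢ = 25. Posterior is Gamma(32, 5); MAP = (32−1)/5 = 31/5 ≈ 6.20000.
MLE = x̄ = 25/3 ≈ 8.33333.
Difference = 31/5 − 25/3 = -32/15 ≈ -2.1333.

MAP − MLE = -2.1333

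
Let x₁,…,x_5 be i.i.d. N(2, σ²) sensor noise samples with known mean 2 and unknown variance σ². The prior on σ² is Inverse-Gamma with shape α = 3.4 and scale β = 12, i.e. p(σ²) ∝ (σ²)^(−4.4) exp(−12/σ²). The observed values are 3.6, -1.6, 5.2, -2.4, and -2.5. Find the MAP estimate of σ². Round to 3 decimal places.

σ̂²_MAP = 6.476

Sum of squared deviations about the known mean: SS = (3.6−2)² + (-1.6−2)² + (5.2−2)² + (-2.4−2)² + (-2.5−2)² = 65.37.
The Normal likelihood contributes (σ²)^(−n/2) exp(−SS/(2σ²)), so the posterior is Inverse-Gamma(α + n/2, β + SS/2) = Inverse-Gamma(5.9, 44.685).
The mode of Inverse-Gamma(a, b) is b/(a+1) = 44.685/6.9 ≈ 6.476.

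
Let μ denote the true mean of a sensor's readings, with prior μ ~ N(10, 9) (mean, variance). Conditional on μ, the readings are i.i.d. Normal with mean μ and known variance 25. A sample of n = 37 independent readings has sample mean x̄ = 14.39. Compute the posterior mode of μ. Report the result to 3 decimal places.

μ̂_MAP = 14.083

n = 37, x̄ = 14.39.
For a Normal prior and Normal likelihood with known variance, the posterior is Normal; its mode equals its mean, the precision-weighted average.
Prior precision 1/σ₀² = 1/9; data precision n/σ² = 37/25 = 1.48.
μ̂ = ((1/9)·10 + 1.48·14.39) / (1/9 + 1.48) = (504187/22500)/(358/225) = 504187/35800 ≈ 14.083.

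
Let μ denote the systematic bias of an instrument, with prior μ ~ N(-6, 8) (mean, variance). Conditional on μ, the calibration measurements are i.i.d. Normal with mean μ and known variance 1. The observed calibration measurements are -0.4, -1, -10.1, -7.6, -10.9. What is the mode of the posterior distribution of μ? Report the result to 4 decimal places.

n = 5; x̄ = ((-0.4) + (-1) + (-10.1) + (-7.6) + (-10.9))/5 = -30/5 = -6.
For a Normal prior and Normal likelihood with known variance, the posterior is Normal; its mode equals its mean, the precision-weighted average.
Prior precision 1/σ₀² = 1/8 = 0.125; data precision n/σ² = 5/1 = 5.
μ̂ = (0.125·(-6) + 5·(-6)) / (0.125 + 5) = (-30.75)/5.125 = -6.0000.

μ̂_MAP = -6.0000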